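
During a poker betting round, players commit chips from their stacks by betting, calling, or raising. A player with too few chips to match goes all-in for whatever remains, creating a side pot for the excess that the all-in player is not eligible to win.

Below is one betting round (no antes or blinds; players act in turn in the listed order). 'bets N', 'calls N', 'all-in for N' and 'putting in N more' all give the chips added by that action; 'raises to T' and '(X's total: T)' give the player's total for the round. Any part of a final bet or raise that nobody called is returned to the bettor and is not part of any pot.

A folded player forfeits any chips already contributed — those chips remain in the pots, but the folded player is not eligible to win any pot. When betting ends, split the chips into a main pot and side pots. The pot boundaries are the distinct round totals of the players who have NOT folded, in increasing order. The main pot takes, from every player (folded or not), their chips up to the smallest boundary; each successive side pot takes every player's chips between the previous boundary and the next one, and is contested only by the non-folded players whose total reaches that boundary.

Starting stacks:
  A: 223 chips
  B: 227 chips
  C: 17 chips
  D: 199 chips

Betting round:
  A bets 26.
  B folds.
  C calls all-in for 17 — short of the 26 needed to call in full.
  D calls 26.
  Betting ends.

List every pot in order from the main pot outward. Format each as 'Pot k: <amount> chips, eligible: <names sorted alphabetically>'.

Pot 1: 51 chips, eligible: A, C, D
Pot 2: 18 chips, eligible: A, D

Derivation:
Contributions: A=26, C=17, D=26
Folded: B
Pot levels (distinct totals of non-folded players): 17, 26
Layer 1-17: 17 each from A, C, D = 17*3 = 51 chips; eligible A, C, D
Layer 18-26: 9 each from A, D = 9*2 = 18 chips; eligible A, D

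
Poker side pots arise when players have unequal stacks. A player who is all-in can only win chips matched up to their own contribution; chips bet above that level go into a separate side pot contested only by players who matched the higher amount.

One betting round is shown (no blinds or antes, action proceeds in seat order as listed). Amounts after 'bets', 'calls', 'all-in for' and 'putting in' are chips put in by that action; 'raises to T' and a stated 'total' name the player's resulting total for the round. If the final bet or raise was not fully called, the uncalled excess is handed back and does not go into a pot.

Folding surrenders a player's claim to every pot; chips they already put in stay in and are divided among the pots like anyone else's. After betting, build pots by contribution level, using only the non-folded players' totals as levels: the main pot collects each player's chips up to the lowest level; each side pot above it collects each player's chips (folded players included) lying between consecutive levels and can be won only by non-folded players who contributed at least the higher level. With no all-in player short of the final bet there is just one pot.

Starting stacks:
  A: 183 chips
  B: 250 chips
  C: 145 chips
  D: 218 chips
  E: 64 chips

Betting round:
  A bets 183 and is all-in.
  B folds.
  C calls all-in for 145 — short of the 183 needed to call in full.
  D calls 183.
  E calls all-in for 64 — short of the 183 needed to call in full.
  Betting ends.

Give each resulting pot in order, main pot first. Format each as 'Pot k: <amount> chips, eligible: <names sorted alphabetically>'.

Contributions: A=183, C=145, D=183, E=64
Folded: B
Pot levels (distinct totals of non-folded players): 64, 145, 183
Layer 1-64: 64 each from A, C, D, E = 64*4 = 256 chips; eligible A, C, D, E
Layer 65-145: 81 each from A, C, D = 81*3 = 243 chips; eligible A, C, D
Layer 146-183: 38 each from A, D = 38*2 = 76 chips; eligible A, D

Pot 1: 256 chips, eligible: A, C, D, E
Pot 2: 243 chips, eligible: A, C, D
Pot 3: 76 chips, eligible: A, D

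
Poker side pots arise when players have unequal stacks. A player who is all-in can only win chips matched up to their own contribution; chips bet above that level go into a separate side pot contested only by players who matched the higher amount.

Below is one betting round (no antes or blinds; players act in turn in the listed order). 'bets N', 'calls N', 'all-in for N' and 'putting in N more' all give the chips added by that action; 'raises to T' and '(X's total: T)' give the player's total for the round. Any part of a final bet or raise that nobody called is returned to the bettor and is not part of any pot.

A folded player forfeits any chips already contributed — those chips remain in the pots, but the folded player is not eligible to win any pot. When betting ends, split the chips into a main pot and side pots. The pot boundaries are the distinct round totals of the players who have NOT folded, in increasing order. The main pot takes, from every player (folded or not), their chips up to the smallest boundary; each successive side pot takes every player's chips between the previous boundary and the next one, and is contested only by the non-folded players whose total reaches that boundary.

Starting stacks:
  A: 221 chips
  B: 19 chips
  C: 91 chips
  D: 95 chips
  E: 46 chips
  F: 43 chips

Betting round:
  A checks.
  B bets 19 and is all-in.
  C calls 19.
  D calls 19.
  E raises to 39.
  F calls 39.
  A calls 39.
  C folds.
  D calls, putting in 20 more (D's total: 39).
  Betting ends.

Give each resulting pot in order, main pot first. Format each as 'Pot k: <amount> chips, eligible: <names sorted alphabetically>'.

Pot 1: 114 chips, eligible: A, B, D, E, F
Pot 2: 80 chips, eligible: A, D, E, F

Derivation:
Contributions: A=39, B=19, C=19, D=39, E=39, F=39
Folded: C
Pot levels (distinct totals of non-folded players): 19, 39
Layer 1-19: 19 each from A, B, C, D, E, F = 19*6 = 114 chips; eligible A, B, D, E, F
Layer 20-39: 20 each from A, D, E, F = 20*4 = 80 chips; eligible A, D, E, F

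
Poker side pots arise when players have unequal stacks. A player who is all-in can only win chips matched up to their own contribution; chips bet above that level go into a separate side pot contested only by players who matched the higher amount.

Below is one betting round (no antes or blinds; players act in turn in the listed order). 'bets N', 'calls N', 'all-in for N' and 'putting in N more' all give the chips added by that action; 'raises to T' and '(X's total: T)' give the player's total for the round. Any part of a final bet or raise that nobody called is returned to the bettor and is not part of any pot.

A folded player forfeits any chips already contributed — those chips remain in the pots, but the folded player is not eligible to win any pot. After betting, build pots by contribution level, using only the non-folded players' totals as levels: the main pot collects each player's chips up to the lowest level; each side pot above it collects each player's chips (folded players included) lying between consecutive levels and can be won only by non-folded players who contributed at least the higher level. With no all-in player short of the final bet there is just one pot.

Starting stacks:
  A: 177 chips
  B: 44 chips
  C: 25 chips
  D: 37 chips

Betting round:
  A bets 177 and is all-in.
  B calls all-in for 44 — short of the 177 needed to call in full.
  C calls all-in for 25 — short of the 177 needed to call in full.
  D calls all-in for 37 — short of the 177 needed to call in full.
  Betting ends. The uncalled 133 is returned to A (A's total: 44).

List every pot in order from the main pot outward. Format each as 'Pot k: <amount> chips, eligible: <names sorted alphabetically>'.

Contributions (after 133 returned to A): A=44, B=44, C=25, D=37
Pot levels (distinct totals of non-folded players): 25, 37, 44
Layer 1-25: 25 each from A, B, C, D = 25*4 = 100 chips; eligible A, B, C, D
Layer 26-37: 12 each from A, B, D = 12*3 = 36 chips; eligible A, B, D
Layer 38-44: 7 each from A, B = 7*2 = 14 chips; eligible A, B

Pot 1: 100 chips, eligible: A, B, C, D
Pot 2: 36 chips, eligible: A, B, D
Pot 3: 14 chips, eligible: A, B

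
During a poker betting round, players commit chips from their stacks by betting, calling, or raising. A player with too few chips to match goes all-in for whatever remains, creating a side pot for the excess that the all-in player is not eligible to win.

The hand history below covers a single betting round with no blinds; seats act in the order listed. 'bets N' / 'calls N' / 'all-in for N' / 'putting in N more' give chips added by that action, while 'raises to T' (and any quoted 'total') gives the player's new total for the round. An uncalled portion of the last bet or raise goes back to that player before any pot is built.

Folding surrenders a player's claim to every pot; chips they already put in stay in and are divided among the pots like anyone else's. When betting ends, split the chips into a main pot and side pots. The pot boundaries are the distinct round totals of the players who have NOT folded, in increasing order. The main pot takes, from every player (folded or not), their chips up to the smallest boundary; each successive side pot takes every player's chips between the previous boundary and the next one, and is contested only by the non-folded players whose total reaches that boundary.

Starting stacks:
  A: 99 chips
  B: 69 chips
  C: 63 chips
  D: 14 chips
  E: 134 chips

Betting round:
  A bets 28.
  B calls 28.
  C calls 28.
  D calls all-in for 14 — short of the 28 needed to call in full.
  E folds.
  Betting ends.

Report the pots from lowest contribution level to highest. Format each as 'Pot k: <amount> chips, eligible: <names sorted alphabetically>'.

Contributions: A=28, B=28, C=28, D=14
Folded: E
Pot levels (distinct totals of non-folded players): 14, 28
Layer 1-14: 14 each from A, B, C, D = 14*4 = 56 chips; eligible A, B, C, D
Layer 15-28: 14 each from A, B, C = 14*3 = 42 chips; eligible A, B, C

Pot 1: 56 chips, eligible: A, B, C, D
Pot 2: 42 chips, eligible: A, B, C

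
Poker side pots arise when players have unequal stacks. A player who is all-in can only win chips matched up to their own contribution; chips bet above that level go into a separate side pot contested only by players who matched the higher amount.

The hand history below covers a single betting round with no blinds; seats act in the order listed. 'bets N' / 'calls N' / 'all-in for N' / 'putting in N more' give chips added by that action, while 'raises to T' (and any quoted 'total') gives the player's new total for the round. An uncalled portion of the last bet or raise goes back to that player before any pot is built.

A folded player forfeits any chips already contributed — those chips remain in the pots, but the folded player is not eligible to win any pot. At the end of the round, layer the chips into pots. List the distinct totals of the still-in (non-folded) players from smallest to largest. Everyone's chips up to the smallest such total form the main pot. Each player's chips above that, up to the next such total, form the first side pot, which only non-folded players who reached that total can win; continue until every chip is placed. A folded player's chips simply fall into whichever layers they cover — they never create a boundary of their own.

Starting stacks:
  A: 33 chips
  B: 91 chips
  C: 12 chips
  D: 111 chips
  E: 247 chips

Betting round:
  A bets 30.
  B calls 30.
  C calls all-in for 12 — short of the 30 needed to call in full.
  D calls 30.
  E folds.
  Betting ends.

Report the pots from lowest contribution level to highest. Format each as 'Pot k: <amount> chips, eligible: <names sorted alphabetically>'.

Pot 1: 48 chips, eligible: A, B, C, D
Pot 2: 54 chips, eligible: A, B, D

Derivation:
Contributions: A=30, B=30, C=12, D=30
Folded: E
Pot levels (distinct totals of non-folded players): 12, 30
Layer 1-12: 12 each from A, B, C, D = 12*4 = 48 chips; eligible A, B, C, D
Layer 13-30: 18 each from A, B, D = 18*3 = 54 chips; eligible A, B, D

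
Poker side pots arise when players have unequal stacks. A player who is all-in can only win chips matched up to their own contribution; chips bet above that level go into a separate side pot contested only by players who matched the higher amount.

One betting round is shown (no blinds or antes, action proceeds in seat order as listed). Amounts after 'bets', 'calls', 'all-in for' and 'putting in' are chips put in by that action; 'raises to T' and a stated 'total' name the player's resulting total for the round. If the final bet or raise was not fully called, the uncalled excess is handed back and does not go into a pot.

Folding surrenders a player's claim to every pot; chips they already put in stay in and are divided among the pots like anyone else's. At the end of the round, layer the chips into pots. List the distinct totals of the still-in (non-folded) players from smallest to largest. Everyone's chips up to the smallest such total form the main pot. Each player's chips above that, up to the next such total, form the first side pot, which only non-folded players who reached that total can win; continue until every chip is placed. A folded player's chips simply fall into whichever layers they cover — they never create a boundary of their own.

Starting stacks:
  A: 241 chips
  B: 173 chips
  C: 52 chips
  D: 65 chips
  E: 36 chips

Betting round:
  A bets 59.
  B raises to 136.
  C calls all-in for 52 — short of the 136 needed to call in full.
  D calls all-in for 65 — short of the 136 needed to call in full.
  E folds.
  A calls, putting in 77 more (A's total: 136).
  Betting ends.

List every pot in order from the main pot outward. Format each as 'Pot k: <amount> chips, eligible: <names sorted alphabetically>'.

Contributions: A=136, B=136, C=52, D=65
Folded: E
Pot levels (distinct totals of non-folded players): 52, 65, 136
Layer 1-52: 52 each from A, B, C, D = 52*4 = 208 chips; eligible A, B, C, D
Layer 53-65: 13 each from A, B, D = 13*3 = 39 chips; eligible A, B, D
Layer 66-136: 71 each from A, B = 71*2 = 142 chips; eligible A, B

Pot 1: 208 chips, eligible: A, B, C, D
Pot 2: 39 chips, eligible: A, B, D
Pot 3: 142 chips, eligible: A, B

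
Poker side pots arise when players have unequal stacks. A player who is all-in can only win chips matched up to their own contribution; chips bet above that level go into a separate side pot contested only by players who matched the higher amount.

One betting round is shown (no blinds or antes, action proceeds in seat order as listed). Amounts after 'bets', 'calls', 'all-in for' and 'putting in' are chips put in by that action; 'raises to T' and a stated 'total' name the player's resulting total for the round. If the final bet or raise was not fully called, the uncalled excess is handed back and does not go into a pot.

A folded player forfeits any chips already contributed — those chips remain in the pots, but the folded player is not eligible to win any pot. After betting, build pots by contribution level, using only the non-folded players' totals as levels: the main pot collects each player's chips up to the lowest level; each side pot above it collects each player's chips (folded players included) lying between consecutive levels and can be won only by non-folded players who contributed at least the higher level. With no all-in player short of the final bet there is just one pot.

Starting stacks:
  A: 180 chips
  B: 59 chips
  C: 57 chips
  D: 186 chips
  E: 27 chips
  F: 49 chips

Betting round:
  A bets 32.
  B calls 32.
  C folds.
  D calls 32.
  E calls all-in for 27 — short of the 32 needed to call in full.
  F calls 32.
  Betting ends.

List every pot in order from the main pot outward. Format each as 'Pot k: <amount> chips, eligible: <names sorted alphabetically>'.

Contributions: A=32, B=32, D=32, E=27, F=32
Folded: C
Pot levels (distinct totals of non-folded players): 27, 32
Layer 1-27: 27 each from A, B, D, E, F = 27*5 = 135 chips; eligible A, B, D, E, F
Layer 28-32: 5 each from A, B, D, F = 5*4 = 20 chips; eligible A, B, D, F

Pot 1: 135 chips, eligible: A, B, D, E, F
Pot 2: 20 chips, eligible: A, B, D, F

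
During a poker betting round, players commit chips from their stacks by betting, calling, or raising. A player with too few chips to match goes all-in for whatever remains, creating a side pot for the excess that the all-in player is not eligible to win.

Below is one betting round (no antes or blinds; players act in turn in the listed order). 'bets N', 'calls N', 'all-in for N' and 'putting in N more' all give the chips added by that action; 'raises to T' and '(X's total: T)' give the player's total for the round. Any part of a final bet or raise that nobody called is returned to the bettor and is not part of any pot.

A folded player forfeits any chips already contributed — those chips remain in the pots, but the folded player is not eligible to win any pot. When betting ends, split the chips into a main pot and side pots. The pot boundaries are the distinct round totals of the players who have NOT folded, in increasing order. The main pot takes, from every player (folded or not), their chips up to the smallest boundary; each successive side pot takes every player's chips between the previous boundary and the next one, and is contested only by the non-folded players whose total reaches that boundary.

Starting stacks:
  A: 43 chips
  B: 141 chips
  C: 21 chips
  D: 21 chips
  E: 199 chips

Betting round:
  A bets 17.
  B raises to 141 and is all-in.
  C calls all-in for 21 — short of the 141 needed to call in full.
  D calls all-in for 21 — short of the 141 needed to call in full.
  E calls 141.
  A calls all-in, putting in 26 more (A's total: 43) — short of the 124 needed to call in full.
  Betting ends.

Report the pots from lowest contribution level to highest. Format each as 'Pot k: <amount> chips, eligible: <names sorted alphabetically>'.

Pot 1: 105 chips, eligible: A, B, C, D, E
Pot 2: 66 chips, eligible: A, B, E
Pot 3: 196 chips, eligible: B, E

Derivation:
Contributions: A=43, B=141, C=21, D=21, E=141
Pot levels (distinct totals of non-folded players): 21, 43, 141
Layer 1-21: 21 each from A, B, C, D, E = 21*5 = 105 chips; eligible A, B, C, D, E
Layer 22-43: 22 each from A, B, E = 22*3 = 66 chips; eligible A, B, E
Layer 44-141: 98 each from B, E = 98*2 = 196 chips; eligible B, E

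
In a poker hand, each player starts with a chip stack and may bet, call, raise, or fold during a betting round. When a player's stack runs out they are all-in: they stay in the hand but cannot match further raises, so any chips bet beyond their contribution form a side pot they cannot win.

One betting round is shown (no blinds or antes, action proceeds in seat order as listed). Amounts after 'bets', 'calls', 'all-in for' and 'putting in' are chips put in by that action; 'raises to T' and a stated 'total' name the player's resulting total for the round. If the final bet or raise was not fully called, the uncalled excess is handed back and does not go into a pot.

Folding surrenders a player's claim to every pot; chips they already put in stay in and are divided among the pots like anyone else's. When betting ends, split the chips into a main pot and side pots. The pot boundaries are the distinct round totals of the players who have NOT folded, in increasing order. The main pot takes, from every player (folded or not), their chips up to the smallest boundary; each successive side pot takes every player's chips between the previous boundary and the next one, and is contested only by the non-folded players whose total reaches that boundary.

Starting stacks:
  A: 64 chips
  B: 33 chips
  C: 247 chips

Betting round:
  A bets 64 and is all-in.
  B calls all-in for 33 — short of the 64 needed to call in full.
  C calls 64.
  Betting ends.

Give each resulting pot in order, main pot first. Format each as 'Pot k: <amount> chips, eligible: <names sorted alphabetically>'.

Pot 1: 99 chips, eligible: A, B, C
Pot 2: 62 chips, eligible: A, C

Derivation:
Contributions: A=64, B=33, C=64
Pot levels (distinct totals of non-folded players): 33, 64
Layer 1-33: 33 each from A, B, C = 33*3 = 99 chips; eligible A, B, C
Layer 34-64: 31 each from A, C = 31*2 = 62 chips; eligible A, C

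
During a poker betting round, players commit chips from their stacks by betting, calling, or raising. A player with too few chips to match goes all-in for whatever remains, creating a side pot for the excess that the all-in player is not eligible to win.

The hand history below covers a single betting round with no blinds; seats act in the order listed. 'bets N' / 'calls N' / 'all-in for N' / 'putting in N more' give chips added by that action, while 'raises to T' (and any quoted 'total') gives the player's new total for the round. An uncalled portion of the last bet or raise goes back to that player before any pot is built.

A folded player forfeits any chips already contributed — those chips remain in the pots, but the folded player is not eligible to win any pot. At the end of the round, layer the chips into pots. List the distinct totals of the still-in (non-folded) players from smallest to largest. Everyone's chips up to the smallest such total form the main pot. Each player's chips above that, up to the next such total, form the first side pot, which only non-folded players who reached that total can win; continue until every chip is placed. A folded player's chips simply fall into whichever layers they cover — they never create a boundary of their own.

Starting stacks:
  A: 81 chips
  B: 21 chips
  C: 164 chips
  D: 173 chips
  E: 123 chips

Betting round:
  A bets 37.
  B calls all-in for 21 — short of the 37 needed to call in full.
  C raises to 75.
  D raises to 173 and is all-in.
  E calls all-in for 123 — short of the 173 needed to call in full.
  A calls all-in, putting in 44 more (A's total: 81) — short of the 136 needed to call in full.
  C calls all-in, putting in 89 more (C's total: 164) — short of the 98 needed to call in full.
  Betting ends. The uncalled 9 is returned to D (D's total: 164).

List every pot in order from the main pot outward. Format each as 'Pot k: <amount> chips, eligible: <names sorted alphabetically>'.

Contributions (after 9 returned to D): A=81, B=21, C=164, D=164, E=123
Pot levels (distinct totals of non-folded players): 21, 81, 123, 164
Layer 1-21: 21 each from A, B, C, D, E = 21*5 = 105 chips; eligible A, B, C, D, E
Layer 22-81: 60 each from A, C, D, E = 60*4 = 240 chips; eligible A, C, D, E
Layer 82-123: 42 each from C, D, E = 42*3 = 126 chips; eligible C, D, E
Layer 124-164: 41 each from C, D = 41*2 = 82 chips; eligible C, D

Pot 1: 105 chips, eligible: A, B, C, D, E
Pot 2: 240 chips, eligible: A, C, D, E
Pot 3: 126 chips, eligible: C, D, E
Pot 4: 82 chips, eligible: C, D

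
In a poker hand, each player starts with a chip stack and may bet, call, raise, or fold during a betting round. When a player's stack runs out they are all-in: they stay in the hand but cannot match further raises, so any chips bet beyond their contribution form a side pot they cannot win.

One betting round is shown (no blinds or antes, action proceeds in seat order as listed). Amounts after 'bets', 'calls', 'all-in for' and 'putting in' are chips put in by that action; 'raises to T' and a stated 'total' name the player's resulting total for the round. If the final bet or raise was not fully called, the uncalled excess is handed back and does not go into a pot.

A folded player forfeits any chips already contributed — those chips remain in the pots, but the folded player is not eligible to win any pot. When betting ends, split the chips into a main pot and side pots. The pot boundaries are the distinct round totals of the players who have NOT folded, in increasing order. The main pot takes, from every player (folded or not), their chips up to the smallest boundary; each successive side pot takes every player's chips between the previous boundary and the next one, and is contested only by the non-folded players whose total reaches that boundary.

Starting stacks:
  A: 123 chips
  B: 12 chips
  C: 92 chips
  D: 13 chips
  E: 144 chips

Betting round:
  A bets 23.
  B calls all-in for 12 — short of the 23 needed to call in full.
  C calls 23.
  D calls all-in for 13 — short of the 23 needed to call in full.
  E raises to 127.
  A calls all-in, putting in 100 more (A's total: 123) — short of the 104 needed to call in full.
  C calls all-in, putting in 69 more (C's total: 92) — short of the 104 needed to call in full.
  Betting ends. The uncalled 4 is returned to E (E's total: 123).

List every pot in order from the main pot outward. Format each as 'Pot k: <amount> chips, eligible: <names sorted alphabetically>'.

Contributions (after 4 returned to E): A=123, B=12, C=92, D=13, E=123
Pot levels (distinct totals of non-folded players): 12, 13, 92, 123
Layer 1-12: 12 each from A, B, C, D, E = 12*5 = 60 chips; eligible A, B, C, D, E
Layer 13-13: 1 each from A, C, D, E = 1*4 = 4 chips; eligible A, C, D, E
Layer 14-92: 79 each from A, C, E = 79*3 = 237 chips; eligible A, C, E
Layer 93-123: 31 each from A, E = 31*2 = 62 chips; eligible A, E

Pot 1: 60 chips, eligible: A, B, C, D, E
Pot 2: 4 chips, eligible: A, C, D, E
Pot 3: 237 chips, eligible: A, C, E
Pot 4: 62 chips, eligible: A, E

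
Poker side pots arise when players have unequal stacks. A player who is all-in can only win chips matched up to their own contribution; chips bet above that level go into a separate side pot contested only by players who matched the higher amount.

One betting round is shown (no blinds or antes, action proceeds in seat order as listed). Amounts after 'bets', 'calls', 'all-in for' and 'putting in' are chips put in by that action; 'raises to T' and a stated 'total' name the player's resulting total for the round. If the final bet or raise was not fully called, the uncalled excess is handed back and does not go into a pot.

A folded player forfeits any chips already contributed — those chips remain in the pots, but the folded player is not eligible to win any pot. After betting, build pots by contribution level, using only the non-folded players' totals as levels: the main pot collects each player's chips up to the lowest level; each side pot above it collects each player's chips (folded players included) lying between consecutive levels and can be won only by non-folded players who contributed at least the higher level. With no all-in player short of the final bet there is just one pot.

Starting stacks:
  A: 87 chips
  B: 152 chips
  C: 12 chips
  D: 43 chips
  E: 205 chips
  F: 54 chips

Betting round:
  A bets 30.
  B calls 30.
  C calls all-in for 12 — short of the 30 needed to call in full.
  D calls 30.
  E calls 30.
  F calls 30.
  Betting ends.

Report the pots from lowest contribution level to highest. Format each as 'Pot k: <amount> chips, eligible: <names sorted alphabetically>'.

Contributions: A=30, B=30, C=12, D=30, E=30, F=30
Pot levels (distinct totals of non-folded players): 12, 30
Layer 1-12: 12 each from A, B, C, D, E, F = 12*6 = 72 chips; eligible A, B, C, D, E, F
Layer 13-30: 18 each from A, B, D, E, F = 18*5 = 90 chips; eligible A, B, D, E, F

Pot 1: 72 chips, eligible: A, B, C, D, E, F
Pot 2: 90 chips, eligible: A, B, D, E, F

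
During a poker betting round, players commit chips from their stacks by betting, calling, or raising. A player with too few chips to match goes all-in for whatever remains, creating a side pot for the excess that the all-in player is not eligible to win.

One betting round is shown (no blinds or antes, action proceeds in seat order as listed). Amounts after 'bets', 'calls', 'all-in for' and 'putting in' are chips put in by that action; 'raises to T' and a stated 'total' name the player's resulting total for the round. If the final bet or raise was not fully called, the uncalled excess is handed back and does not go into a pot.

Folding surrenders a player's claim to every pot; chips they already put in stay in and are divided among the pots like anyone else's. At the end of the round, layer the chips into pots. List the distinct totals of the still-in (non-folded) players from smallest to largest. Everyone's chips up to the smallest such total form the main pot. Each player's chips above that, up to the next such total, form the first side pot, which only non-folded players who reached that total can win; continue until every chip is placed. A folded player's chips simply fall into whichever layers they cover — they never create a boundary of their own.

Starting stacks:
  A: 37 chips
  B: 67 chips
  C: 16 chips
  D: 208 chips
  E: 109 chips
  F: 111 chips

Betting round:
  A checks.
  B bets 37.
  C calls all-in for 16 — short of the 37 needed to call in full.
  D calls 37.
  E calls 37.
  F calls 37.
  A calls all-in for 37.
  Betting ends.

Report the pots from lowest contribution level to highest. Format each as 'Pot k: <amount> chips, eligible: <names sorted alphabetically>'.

Pot 1: 96 chips, eligible: A, B, C, D, E, F
Pot 2: 105 chips, eligible: A, B, D, E, F

Derivation:
Contributions: A=37, B=37, C=16, D=37, E=37, F=37
Pot levels (distinct totals of non-folded players): 16, 37
Layer 1-16: 16 each from A, B, C, D, E, F = 16*6 = 96 chips; eligible A, B, C, D, E, F
Layer 17-37: 21 each from A, B, D, E, F = 21*5 = 105 chips; eligible A, B, D, E, F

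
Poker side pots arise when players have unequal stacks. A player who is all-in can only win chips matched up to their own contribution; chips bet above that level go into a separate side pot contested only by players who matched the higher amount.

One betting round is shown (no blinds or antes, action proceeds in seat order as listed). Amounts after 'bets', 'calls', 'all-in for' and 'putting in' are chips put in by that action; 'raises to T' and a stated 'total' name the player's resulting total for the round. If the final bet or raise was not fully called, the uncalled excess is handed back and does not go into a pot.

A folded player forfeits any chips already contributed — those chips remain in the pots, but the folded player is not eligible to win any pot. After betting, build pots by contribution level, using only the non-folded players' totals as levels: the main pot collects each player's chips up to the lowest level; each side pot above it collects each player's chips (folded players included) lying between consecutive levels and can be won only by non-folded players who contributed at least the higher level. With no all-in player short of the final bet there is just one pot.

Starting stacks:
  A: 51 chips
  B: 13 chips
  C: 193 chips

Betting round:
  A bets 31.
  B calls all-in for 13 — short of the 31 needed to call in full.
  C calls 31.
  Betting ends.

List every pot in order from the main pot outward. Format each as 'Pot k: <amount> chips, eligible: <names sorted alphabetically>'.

Pot 1: 39 chips, eligible: A, B, C
Pot 2: 36 chips, eligible: A, C

Derivation:
Contributions: A=31, B=13, C=31
Pot levels (distinct totals of non-folded players): 13, 31
Layer 1-13: 13 each from A, B, C = 13*3 = 39 chips; eligible A, B, C
Layer 14-31: 18 each from A, C = 18*2 = 36 chips; eligible A, C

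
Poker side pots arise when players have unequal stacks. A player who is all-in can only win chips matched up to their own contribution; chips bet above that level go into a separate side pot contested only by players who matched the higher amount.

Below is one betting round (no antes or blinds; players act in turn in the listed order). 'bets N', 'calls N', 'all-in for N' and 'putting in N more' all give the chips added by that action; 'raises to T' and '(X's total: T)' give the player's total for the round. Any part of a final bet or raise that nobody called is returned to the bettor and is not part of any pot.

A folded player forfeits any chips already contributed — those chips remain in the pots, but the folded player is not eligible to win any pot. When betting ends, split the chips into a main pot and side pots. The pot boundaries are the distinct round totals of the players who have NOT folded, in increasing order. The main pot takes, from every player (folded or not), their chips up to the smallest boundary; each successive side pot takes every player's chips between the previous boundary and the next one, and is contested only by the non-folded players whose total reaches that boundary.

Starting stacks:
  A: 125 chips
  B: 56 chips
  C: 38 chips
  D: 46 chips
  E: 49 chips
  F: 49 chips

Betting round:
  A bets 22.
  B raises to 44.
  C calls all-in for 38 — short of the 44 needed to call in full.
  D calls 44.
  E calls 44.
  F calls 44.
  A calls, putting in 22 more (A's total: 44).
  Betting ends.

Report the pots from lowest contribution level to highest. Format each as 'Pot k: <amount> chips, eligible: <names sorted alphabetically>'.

Contributions: A=44, B=44, C=38, D=44, E=44, F=44
Pot levels (distinct totals of non-folded players): 38, 44
Layer 1-38: 38 each from A, B, C, D, E, F = 38*6 = 228 chips; eligible A, B, C, D, E, F
Layer 39-44: 6 each from A, B, D, E, F = 6*5 = 30 chips; eligible A, B, D, E, F

Pot 1: 228 chips, eligible: A, B, C, D, E, F
Pot 2: 30 chips, eligible: A, B, D, E, F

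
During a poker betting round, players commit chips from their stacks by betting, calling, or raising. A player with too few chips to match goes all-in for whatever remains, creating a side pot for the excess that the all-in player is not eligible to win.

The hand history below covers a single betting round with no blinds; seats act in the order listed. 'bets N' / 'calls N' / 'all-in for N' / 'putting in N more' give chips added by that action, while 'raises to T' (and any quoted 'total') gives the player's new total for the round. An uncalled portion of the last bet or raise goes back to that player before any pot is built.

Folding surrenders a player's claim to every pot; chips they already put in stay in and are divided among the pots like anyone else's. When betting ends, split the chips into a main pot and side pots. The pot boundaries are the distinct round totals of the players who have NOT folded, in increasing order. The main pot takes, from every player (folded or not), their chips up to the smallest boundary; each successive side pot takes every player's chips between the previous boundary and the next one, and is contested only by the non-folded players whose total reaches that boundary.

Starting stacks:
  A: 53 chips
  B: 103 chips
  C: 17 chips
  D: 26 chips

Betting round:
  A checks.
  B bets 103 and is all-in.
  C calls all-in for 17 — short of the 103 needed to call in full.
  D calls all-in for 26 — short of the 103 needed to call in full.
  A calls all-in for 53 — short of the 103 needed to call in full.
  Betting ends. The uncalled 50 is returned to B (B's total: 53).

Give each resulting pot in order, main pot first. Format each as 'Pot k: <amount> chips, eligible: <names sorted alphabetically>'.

Pot 1: 68 chips, eligible: A, B, C, D
Pot 2: 27 chips, eligible: A, B, D
Pot 3: 54 chips, eligible: A, B

Derivation:
Contributions (after 50 returned to B): A=53, B=53, C=17, D=26
Pot levels (distinct totals of non-folded players): 17, 26, 53
Layer 1-17: 17 each from A, B, C, D = 17*4 = 68 chips; eligible A, B, C, D
Layer 18-26: 9 each from A, B, D = 9*3 = 27 chips; eligible A, B, D
Layer 27-53: 27 each from A, B = 27*2 = 54 chips; eligible A, B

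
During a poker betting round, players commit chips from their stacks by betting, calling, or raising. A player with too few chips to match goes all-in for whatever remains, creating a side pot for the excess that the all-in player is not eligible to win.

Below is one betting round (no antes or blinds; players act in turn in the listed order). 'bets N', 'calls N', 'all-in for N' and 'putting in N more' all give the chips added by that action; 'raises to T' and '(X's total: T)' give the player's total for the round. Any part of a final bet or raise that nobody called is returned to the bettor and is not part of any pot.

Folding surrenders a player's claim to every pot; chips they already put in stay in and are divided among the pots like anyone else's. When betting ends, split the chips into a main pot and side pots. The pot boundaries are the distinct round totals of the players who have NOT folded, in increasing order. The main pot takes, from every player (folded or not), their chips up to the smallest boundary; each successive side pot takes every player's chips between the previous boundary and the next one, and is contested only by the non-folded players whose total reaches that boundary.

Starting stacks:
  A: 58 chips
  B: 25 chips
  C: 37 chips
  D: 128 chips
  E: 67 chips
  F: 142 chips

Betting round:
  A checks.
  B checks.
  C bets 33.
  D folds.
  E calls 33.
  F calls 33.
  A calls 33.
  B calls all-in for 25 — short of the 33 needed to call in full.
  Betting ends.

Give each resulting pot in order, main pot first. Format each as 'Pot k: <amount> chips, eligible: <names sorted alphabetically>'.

Contributions: A=33, B=25, C=33, E=33, F=33
Folded: D
Pot levels (distinct totals of non-folded players): 25, 33
Layer 1-25: 25 each from A, B, C, E, F = 25*5 = 125 chips; eligible A, B, C, E, F
Layer 26-33: 8 each from A, C, E, F = 8*4 = 32 chips; eligible A, C, E, F

Pot 1: 125 chips, eligible: A, B, C, E, F
Pot 2: 32 chips, eligible: A, C, E, F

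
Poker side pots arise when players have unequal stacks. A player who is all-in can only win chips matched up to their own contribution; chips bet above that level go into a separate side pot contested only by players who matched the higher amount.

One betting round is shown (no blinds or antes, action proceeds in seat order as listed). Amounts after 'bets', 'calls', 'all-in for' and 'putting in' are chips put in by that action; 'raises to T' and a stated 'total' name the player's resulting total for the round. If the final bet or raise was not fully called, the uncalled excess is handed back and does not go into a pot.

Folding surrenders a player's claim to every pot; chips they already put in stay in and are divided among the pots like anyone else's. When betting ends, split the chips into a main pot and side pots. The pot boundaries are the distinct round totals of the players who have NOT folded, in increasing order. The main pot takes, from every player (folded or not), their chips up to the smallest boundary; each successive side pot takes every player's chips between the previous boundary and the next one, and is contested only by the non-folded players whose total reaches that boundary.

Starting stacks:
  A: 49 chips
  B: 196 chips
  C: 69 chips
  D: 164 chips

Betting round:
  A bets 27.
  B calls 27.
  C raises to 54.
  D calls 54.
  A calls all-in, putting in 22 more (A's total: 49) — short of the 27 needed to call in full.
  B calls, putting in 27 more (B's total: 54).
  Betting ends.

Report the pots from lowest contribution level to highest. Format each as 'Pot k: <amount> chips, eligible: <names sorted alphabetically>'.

Contributions: A=49, B=54, C=54, D=54
Pot levels (distinct totals of non-folded players): 49, 54
Layer 1-49: 49 each from A, B, C, D = 49*4 = 196 chips; eligible A, B, C, D
Layer 50-54: 5 each from B, C, D = 5*3 = 15 chips; eligible B, C, D

Pot 1: 196 chips, eligible: A, B, C, D
Pot 2: 15 chips, eligible: B, C, D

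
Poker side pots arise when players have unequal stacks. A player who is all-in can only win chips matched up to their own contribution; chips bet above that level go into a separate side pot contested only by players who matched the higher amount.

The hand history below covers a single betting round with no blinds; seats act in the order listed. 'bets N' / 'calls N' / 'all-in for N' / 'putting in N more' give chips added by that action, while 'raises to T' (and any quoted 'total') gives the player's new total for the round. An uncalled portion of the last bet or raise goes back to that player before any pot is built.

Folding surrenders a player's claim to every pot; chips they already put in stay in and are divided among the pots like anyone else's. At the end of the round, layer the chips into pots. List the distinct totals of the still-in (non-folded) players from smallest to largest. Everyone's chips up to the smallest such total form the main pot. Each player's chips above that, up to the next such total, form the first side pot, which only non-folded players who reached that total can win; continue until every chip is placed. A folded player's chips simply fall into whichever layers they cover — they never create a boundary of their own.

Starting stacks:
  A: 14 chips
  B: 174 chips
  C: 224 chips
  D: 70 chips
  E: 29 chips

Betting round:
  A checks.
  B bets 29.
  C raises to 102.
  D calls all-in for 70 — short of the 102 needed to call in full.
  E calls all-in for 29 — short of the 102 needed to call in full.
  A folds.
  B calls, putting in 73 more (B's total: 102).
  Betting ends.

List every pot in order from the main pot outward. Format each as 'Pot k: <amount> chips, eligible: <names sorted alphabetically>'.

Contributions: B=102, C=102, D=70, E=29
Folded: A
Pot levels (distinct totals of non-folded players): 29, 70, 102
Layer 1-29: 29 each from B, C, D, E = 29*4 = 116 chips; eligible B, C, D, E
Layer 30-70: 41 each from B, C, D = 41*3 = 123 chips; eligible B, C, D
Layer 71-102: 32 each from B, C = 32*2 = 64 chips; eligible B, C

Pot 1: 116 chips, eligible: B, C, D, E
Pot 2: 123 chips, eligible: B, C, D
Pot 3: 64 chips, eligible: B, C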